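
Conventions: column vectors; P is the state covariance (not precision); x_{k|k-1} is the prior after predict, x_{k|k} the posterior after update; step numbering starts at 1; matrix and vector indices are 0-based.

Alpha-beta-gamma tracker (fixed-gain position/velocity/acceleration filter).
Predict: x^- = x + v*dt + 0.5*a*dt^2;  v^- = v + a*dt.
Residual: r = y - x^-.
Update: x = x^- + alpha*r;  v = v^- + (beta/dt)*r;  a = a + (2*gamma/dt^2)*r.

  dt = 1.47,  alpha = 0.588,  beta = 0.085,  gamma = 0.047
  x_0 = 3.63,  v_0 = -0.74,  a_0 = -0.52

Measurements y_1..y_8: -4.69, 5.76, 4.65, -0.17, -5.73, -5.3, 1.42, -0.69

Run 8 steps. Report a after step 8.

step 1: x_pred=1.9804  r=-6.6704  x^+=-1.9418  v^+=-1.8901  a^+=-0.8102
step 2: x_pred=-5.5956  r=11.3556  x^+=1.0815  v^+=-2.4244  a^+=-0.3162
step 3: x_pred=-2.8240  r=7.4740  x^+=1.5707  v^+=-2.4571  a^+=0.0089
step 4: x_pred=-2.0315  r=1.8615  x^+=-0.9369  v^+=-2.3363  a^+=0.0899
step 5: x_pred=-4.2741  r=-1.4559  x^+=-5.1302  v^+=-2.2883  a^+=0.0266
step 6: x_pred=-8.4653  r=3.1653  x^+=-6.6041  v^+=-2.0662  a^+=0.1643
step 7: x_pred=-9.4639  r=10.8839  x^+=-3.0642  v^+=-1.1954  a^+=0.6377
step 8: x_pred=-4.1324  r=3.4424  x^+=-2.1082  v^+=-0.0589  a^+=0.7875

a_post = 0.7875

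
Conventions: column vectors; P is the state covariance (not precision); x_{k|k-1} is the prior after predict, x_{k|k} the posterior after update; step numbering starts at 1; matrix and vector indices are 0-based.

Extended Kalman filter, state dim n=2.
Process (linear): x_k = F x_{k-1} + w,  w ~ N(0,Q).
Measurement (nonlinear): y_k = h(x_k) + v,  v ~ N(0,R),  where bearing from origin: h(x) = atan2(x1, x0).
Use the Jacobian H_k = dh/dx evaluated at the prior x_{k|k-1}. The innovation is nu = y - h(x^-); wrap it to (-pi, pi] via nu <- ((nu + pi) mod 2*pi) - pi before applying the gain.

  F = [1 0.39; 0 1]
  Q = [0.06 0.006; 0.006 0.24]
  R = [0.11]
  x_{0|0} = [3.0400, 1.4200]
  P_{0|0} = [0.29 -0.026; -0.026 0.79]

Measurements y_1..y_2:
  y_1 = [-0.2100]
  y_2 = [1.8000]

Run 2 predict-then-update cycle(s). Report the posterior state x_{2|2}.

x_post = [4.7897, 2.8838]

step 1: x^-=[3.5938, 1.4200]  P^-=[0.4499 0.2881; 0.2881 1.0300]  H_jac=[-0.0951 0.2407]  S=[0.1605]  K=[0.1654; 1.3735]  nu=[-0.5863]  x^+=[3.4968, 0.6147]  P^+=[0.4455 0.2516; 0.2516 0.7271]
step 2: x^-=[3.7366, 0.6147]  P^-=[0.8124 0.5412; 0.5412 0.9671]  H_jac=[-0.0429 0.2606]  S=[0.1651]  K=[0.6434; 1.3861]  nu=[1.6369]  x^+=[4.7897, 2.8838]  P^+=[0.7440 0.3940; 0.3940 0.6500]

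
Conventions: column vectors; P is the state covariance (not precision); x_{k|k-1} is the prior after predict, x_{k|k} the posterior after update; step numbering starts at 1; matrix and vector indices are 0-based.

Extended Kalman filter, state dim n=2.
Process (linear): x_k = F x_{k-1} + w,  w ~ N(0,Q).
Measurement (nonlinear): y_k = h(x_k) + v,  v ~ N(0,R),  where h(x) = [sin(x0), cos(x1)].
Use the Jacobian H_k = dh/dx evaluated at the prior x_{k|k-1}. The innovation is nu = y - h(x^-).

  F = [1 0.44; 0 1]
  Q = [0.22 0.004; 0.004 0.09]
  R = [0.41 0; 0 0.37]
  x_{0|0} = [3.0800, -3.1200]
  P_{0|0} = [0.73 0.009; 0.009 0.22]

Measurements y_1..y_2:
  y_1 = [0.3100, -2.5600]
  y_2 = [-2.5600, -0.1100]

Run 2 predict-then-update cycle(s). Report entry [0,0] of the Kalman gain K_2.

step 1: x^-=[1.7072, -3.1200]  P^-=[1.0005 0.1098; 0.1098 0.3100]  H_jac=[-0.1360 0.0000; 0.0000 0.0216]  S=[0.4285 -0.0003; -0.0003 0.3701]  K=[-0.3175 0.0061; -0.0348 0.0181]  nu=[-0.6807, -1.5602]  x^+=[1.9138, -3.1245]  P^+=[0.9573 0.1050; 0.1050 0.3094]
step 2: x^-=[0.5390, -3.1245]  P^-=[1.3296 0.2451; 0.2451 0.3994]  H_jac=[0.8582 0.0000; 0.0000 0.0171]  S=[1.3893 0.0036; 0.0036 0.3701]  K=[0.8213 0.0033; 0.1514 0.0170]  nu=[-3.0733, 0.8899]  x^+=[-1.9822, -3.5746]  P^+=[0.3924 0.0723; 0.0723 0.3674]

K[0,0] = 0.8213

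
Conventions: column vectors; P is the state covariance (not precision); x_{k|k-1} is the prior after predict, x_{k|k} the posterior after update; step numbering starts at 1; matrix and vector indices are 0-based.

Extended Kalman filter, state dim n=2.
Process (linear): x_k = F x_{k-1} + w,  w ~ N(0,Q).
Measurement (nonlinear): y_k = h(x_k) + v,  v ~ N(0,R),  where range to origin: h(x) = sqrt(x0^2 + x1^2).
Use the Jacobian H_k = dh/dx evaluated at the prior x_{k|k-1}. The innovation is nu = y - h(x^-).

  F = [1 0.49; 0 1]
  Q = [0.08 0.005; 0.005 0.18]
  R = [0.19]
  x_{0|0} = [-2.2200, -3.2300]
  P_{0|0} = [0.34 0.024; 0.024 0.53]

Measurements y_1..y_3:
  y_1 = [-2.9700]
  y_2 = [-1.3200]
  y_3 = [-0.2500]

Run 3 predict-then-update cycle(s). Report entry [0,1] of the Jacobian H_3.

H_jac[0,1] = -0.9975

step 1: x^-=[-3.8027, -3.2300]  P^-=[0.5708 0.2887; 0.2887 0.7100]  H_jac=[-0.7622 -0.6474]  S=[1.1040]  K=[-0.5633; -0.6156]  nu=[-7.9593]  x^+=[0.6810, 1.6701]  P^+=[0.2204 -0.0942; -0.0942 0.2916]
step 2: x^-=[1.4993, 1.6701]  P^-=[0.2781 0.0537; 0.0537 0.4716]  H_jac=[0.6680 0.7441]  S=[0.6286]  K=[0.3591; 0.6153]  nu=[-3.5644]  x^+=[0.2193, -0.5230]  P^+=[0.1971 -0.0852; -0.0852 0.2336]
step 3: x^-=[-0.0370, -0.5230]  P^-=[0.2496 0.0343; 0.0343 0.4136]  H_jac=[-0.0705 -0.9975]  S=[0.6076]  K=[-0.0852; -0.6830]  nu=[-0.7743]  x^+=[0.0290, 0.0059]  P^+=[0.2452 -0.0011; -0.0011 0.1302]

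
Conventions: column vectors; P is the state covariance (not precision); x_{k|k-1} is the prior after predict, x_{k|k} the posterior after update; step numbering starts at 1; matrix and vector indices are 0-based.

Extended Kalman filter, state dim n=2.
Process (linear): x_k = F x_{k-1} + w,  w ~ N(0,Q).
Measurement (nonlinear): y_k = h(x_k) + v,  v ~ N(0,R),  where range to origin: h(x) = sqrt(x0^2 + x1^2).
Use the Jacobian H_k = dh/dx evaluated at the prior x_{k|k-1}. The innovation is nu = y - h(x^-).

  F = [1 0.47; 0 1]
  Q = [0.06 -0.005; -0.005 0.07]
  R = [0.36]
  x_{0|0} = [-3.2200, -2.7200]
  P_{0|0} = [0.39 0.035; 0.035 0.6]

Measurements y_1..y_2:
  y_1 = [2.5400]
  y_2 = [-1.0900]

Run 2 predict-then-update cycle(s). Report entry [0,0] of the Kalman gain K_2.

step 1: x^-=[-4.4984, -2.7200]  P^-=[0.6154 0.3120; 0.3120 0.6700]  H_jac=[-0.8557 -0.5174]  S=[1.2663]  K=[-0.5434; -0.4846]  nu=[-2.7168]  x^+=[-3.0222, -1.4034]  P^+=[0.2416 -0.0214; -0.0214 0.3726]
step 2: x^-=[-3.6818, -1.4034]  P^-=[0.3637 0.1487; 0.1487 0.4426]  H_jac=[-0.9344 -0.3562]  S=[0.8327]  K=[-0.4717; -0.3562]  nu=[-5.0302]  x^+=[-1.3088, 0.3882]  P^+=[0.1784 0.0088; 0.0088 0.3370]

K[0,0] = -0.4717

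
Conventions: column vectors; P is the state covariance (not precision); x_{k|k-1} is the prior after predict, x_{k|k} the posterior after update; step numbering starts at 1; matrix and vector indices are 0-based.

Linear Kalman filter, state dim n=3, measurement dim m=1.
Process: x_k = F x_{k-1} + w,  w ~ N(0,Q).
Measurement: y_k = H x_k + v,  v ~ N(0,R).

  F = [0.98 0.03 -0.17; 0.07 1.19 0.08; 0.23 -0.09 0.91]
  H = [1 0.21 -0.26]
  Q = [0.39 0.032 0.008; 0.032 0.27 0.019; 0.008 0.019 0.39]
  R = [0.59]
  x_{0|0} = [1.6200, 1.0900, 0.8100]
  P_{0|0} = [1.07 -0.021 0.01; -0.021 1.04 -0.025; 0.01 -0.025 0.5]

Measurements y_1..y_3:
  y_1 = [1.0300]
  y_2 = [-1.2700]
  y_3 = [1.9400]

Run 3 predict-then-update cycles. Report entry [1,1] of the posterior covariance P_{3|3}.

step 1: x^-=[1.4826, 1.4753, 1.0116]  P^-=[1.4287 0.1169 0.1782; 0.1169 1.7430 -0.0704; 0.1782 -0.0704 0.8782]  S=[2.1191]  K=[0.6639; 0.2365; -0.0306]  nu=[-0.4994]  x^+=[1.1510, 1.3572, 1.0269]  P^+=[0.4946 -0.2159 0.2213; -0.2159 1.6245 -0.0551; 0.2213 -0.0551 0.8762]
step 2: x^-=[0.9942, 1.7778, 1.0771]  P^-=[0.8059 -0.1145 0.1835; -0.1145 2.5345 -0.1820; 0.1835 -0.1820 1.2655]  S=[1.4696]  K=[0.4996; 0.3164; -0.1251]  nu=[-2.3574]  x^+=[-0.1835, 1.0318, 1.3719]  P^+=[0.4392 -0.3468 0.2753; -0.3468 2.3873 -0.1239; 0.2753 -0.1239 1.2425]
step 3: x^-=[-0.3822, 1.3247, 1.1134]  P^-=[0.7390 -0.2317 0.1660; -0.2317 3.5825 -0.3426; 0.1660 -0.3426 1.6114]  S=[1.4497]  K=[0.4464; 0.4206; -0.2241]  nu=[2.3334]  x^+=[0.6595, 2.3061, 0.5904]  P^+=[0.4501 -0.5039 0.3110; -0.5039 3.3261 -0.2059; 0.3110 -0.2059 1.5386]

P_post[1,1] = 3.3261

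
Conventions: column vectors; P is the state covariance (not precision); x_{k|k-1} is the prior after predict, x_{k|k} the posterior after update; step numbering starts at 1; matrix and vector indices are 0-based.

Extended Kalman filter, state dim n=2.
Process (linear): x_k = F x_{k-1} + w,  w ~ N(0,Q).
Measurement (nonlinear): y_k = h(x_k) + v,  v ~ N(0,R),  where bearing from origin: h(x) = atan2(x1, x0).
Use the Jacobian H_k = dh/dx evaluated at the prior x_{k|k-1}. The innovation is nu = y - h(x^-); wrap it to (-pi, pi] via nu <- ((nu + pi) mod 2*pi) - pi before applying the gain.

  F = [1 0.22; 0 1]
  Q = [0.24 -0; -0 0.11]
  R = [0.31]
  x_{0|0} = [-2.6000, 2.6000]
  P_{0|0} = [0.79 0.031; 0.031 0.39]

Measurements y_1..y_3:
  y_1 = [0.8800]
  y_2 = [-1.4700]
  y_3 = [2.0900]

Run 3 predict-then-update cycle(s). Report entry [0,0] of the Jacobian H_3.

H_jac[0,0] = -0.1942

step 1: x^-=[-2.0280, 2.6000]  P^-=[1.0625 0.1168; 0.1168 0.5000]  H_jac=[-0.2391 -0.1865]  S=[0.3986]  K=[-0.6921; -0.3041]  nu=[-1.3532]  x^+=[-1.0914, 3.0115]  P^+=[0.8716 0.0329; 0.0329 0.4632]
step 2: x^-=[-0.4289, 3.0115]  P^-=[1.1485 0.1348; 0.1348 0.5732]  H_jac=[-0.3255 -0.0464]  S=[0.4370]  K=[-0.8697; -0.1612]  nu=[3.1009]  x^+=[-3.1259, 2.5116]  P^+=[0.8179 0.0735; 0.0735 0.5618]
step 3: x^-=[-2.5733, 2.5116]  P^-=[1.1175 0.1971; 0.1971 0.6718]  H_jac=[-0.1942 -0.1990]  S=[0.3940]  K=[-0.6505; -0.4365]  nu=[-0.2783]  x^+=[-2.3923, 2.6331]  P^+=[0.9508 0.0853; 0.0853 0.5967]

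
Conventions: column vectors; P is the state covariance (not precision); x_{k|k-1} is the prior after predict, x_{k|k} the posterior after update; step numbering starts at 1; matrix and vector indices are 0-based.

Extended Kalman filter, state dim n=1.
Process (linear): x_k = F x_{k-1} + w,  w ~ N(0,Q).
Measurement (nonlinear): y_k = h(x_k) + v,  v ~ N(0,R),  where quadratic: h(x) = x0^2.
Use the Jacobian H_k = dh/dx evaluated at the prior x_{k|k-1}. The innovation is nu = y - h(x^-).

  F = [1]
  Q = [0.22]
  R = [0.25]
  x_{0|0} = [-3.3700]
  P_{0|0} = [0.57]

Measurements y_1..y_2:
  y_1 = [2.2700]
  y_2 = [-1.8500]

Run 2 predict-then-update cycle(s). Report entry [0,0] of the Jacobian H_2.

H_jac[0,0] = -4.0622

step 1: x^-=[-3.3700]  P^-=[0.7900]  H_jac=[-6.7400]  S=[36.1378]  K=[-0.1473]  nu=[-9.0869]  x^+=[-2.0311]  P^+=[0.0055]
step 2: x^-=[-2.0311]  P^-=[0.2255]  H_jac=[-4.0622]  S=[3.9706]  K=[-0.2307]  nu=[-5.9755]  x^+=[-0.6528]  P^+=[0.0142]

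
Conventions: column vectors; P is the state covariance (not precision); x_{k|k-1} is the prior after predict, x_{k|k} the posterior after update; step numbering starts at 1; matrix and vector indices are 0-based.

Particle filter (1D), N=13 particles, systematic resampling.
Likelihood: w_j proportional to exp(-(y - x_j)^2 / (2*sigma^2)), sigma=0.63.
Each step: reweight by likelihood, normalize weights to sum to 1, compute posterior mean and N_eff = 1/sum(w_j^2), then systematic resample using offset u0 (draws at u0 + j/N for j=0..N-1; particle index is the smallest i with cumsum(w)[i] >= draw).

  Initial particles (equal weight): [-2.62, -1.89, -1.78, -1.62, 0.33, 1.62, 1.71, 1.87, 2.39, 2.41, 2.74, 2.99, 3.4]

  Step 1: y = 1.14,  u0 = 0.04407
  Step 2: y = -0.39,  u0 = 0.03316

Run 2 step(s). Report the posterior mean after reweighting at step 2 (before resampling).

post_mean = 0.3790

step 1: w=[0.0000, 0.0000, 0.0000, 0.0000, 0.1629, 0.2785, 0.2472, 0.1902, 0.0520, 0.0488, 0.0148, 0.0050, 0.0006]  mean=1.5826  Neff=4.8379  idx=[4, 4, 5, 5, 5, 5, 6, 6, 6, 7, 7, 8, 9]
step 2: w=[0.4817, 0.4817, 0.0057, 0.0057, 0.0057, 0.0057, 0.0036, 0.0036, 0.0036, 0.0015, 0.0015, 0.0001, 0.0000]  mean=0.3790  Neff=2.1541  idx=[0, 0, 0, 0, 0, 0, 1, 1, 1, 1, 1, 1, 1]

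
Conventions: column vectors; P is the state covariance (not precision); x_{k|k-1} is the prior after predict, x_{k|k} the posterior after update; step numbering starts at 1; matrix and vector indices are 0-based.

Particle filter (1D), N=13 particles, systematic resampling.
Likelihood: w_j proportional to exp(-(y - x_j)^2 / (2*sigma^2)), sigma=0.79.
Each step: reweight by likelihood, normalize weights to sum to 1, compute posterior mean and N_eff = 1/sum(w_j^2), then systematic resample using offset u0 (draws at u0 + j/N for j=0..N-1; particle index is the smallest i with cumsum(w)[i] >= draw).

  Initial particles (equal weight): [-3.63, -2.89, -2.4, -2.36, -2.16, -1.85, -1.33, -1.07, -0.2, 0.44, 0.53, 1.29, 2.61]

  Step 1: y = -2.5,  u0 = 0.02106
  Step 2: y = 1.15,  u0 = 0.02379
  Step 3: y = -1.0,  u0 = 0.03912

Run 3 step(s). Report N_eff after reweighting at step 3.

step 1: w=[0.0667, 0.1642, 0.1840, 0.1826, 0.1691, 0.1323, 0.0620, 0.0361, 0.0027, 0.0002, 0.0001, 0.0000, 0.0000]  mean=-2.3209  Neff=6.6713  idx=[0, 1, 1, 2, 2, 2, 3, 3, 4, 4, 5, 5, 6]
step 2: w=[0.0000, 0.0002, 0.0002, 0.0045, 0.0045, 0.0045, 0.0056, 0.0056, 0.0166, 0.0166, 0.0798, 0.0798, 0.7822]  mean=-1.4671  Neff=1.5994  idx=[7, 10, 11, 12, 12, 12, 12, 12, 12, 12, 12, 12, 12]
step 3: w=[0.0216, 0.0533, 0.0533, 0.0872, 0.0872, 0.0872, 0.0872, 0.0872, 0.0872, 0.0872, 0.0872, 0.0872, 0.0872]  mean=-1.4077  Neff=12.1733  idx=[1, 2, 3, 4, 5, 6, 7, 8, 9, 9, 10, 11, 12]

N_eff = 12.1733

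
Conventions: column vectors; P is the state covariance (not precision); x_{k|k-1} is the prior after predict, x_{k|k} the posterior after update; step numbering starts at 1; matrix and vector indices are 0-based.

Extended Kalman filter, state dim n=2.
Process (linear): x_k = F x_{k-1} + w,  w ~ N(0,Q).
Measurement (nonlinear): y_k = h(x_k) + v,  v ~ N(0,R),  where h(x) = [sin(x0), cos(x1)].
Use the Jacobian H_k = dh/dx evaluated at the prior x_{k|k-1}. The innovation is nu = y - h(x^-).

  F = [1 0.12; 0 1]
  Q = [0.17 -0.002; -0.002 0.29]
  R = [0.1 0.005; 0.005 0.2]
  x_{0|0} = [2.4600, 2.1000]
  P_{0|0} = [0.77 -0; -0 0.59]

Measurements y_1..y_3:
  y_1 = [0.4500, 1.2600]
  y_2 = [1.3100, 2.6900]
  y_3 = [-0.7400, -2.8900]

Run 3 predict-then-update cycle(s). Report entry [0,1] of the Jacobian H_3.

H_jac[0,1] = 0.0000

step 1: x^-=[2.7120, 2.1000]  P^-=[0.9485 0.0688; 0.0688 0.8800]  H_jac=[-0.9091 0.0000; 0.0000 -0.8632]  S=[0.8840 0.0590; 0.0590 0.8557]  K=[-0.9754 -0.0022; -0.0116 -0.8869]  nu=[0.0335, 1.7648]  x^+=[2.6755, 0.5344]  P^+=[0.1073 0.0062; 0.0062 0.2056]
step 2: x^-=[2.7396, 0.5344]  P^-=[0.2817 0.0288; 0.0288 0.4956]  H_jac=[-0.9203 0.0000; 0.0000 -0.5093]  S=[0.3386 0.0185; 0.0185 0.3285]  K=[-0.7656 -0.0015; -0.0364 -0.7661]  nu=[0.9188, 1.8294]  x^+=[2.0334, -0.9007]  P^+=[0.0832 0.0081; 0.0081 0.3012]
step 3: x^-=[1.9253, -0.9007]  P^-=[0.2595 0.0423; 0.0423 0.5912]  H_jac=[-0.3471 0.0000; 0.0000 0.7838]  S=[0.1313 -0.0065; -0.0065 0.5632]  K=[-0.6837 0.0509; -0.0711 0.8220]  nu=[-1.6778, -3.5110]  x^+=[2.8935, -3.6674]  P^+=[0.1962 0.0086; 0.0086 0.2093]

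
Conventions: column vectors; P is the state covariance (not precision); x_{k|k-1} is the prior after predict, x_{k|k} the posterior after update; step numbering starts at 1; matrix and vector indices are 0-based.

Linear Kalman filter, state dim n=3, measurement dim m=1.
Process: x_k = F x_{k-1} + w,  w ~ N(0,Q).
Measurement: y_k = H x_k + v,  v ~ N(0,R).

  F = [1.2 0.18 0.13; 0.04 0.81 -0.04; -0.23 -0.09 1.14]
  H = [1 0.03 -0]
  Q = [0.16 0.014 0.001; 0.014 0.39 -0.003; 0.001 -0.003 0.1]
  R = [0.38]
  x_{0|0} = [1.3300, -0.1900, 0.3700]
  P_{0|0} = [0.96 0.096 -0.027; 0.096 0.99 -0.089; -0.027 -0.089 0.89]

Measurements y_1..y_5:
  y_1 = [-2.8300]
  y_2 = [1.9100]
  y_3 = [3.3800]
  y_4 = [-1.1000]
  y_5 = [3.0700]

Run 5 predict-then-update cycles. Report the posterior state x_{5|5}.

step 1: x^-=[1.6099, -0.1155, 0.1330]  P^-=[1.6184 0.2862 -0.2158; 0.2862 1.0546 -0.2268; -0.2158 -0.2268 1.3518]  S=[2.0165]  K=[0.8068; 0.1576; -0.1104]  nu=[-4.4364]  x^+=[-1.9695, -0.8148, 0.6227]  P^+=[0.3057 0.0298 -0.0362; 0.0298 1.0045 -0.1917; -0.0362 -0.1917 1.3273]
step 2: x^-=[-2.4292, -0.7637, 1.2362]  P^-=[0.6478 0.1801 0.0071; 0.1801 1.0661 -0.3249; 0.0071 -0.3249 1.9088]  S=[1.0395]  K=[0.6283; 0.2040; -0.0026]  nu=[4.3621]  x^+=[0.3117, 0.1263, 1.2250]  P^+=[0.2374 0.0468 0.0088; 0.0468 1.0228 -0.3244; 0.0088 -0.3244 1.9088]
step 3: x^-=[0.5560, 0.0658, 1.3135]  P^-=[0.5750 0.1783 0.1438; 0.1783 1.0885 -0.4759; 0.1438 -0.4759 2.6654]  S=[0.9667]  K=[0.6003; 0.2182; 0.1339]  nu=[2.8220]  x^+=[2.2502, 0.6815, 1.6915]  P^+=[0.2266 0.0516 0.0660; 0.0516 1.0425 -0.5041; 0.0660 -0.5041 2.6481]
step 4: x^-=[3.0428, 0.5744, 1.3494]  P^-=[0.5841 0.1614 0.2971; 0.1614 1.1144 -0.6754; 0.2971 -0.6754 3.6328]  S=[0.9748]  K=[0.6042; 0.1999; 0.2840]  nu=[-4.1600]  x^+=[0.5294, -0.2570, 0.1680]  P^+=[0.2283 0.0437 0.1298; 0.0437 1.0755 -0.7307; 0.1298 -0.7307 3.5542]
step 5: x^-=[0.6108, -0.1937, 0.0929]  P^-=[0.6088 0.1288 0.4731; 0.1288 1.1514 -0.9241; 0.4731 -0.9241 4.8235]  S=[0.9976]  K=[0.6142; 0.1638; 0.4465]  nu=[2.4650]  x^+=[2.1247, 0.2099, 1.1935]  P^+=[0.2325 0.0285 0.1996; 0.0285 1.1247 -0.9970; 0.1996 -0.9970 4.6246]

x_post = [2.1247, 0.2099, 1.1935]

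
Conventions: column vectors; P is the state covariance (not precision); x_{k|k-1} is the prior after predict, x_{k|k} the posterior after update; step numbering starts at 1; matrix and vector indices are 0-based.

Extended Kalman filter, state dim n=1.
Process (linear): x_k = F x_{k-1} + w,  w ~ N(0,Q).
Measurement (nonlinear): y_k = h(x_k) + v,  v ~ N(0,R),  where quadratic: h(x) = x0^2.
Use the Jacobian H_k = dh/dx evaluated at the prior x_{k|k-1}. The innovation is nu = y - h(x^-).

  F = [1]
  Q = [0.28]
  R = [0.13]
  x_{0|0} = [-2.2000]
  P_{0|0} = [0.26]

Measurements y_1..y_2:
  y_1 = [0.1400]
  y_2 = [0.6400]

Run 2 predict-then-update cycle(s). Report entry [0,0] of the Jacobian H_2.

step 1: x^-=[-2.2000]  P^-=[0.5400]  H_jac=[-4.4000]  S=[10.5844]  K=[-0.2245]  nu=[-4.7000]  x^+=[-1.1449]  P^+=[0.0066]
step 2: x^-=[-1.1449]  P^-=[0.2866]  H_jac=[-2.2899]  S=[1.6330]  K=[-0.4019]  nu=[-0.6709]  x^+=[-0.8753]  P^+=[0.0228]

H_jac[0,0] = -2.2899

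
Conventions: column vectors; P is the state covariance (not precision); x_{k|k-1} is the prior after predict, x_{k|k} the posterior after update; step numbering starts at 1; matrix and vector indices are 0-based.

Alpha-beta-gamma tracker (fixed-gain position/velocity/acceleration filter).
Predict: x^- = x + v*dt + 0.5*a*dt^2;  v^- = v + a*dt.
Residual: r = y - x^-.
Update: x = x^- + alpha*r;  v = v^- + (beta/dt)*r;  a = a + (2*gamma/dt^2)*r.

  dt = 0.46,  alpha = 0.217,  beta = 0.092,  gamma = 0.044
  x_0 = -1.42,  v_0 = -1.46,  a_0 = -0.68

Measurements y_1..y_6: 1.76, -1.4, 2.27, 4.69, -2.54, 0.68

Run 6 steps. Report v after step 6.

step 1: x_pred=-2.1635  r=3.9235  x^+=-1.3121  v^+=-0.9881  a^+=0.9517
step 2: x_pred=-1.6660  r=0.2660  x^+=-1.6083  v^+=-0.4971  a^+=1.0623
step 3: x_pred=-1.7245  r=3.9945  x^+=-0.8577  v^+=0.7905  a^+=2.7236
step 4: x_pred=-0.2059  r=4.8959  x^+=0.8565  v^+=3.0225  a^+=4.7597
step 5: x_pred=2.7504  r=-5.2904  x^+=1.6024  v^+=4.1539  a^+=2.5595
step 6: x_pred=3.7840  r=-3.1040  x^+=3.1104  v^+=4.7105  a^+=1.2686

v_post = 4.7105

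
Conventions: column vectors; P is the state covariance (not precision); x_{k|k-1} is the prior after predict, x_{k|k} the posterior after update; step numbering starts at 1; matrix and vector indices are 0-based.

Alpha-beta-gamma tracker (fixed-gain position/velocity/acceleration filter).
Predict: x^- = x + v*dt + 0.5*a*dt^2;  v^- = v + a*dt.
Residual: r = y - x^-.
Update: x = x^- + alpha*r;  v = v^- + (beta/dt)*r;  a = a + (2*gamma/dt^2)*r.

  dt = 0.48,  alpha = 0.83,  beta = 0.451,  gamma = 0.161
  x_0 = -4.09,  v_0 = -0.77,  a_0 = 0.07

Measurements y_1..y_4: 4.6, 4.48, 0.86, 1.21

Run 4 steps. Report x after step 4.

x_post = 1.6734

step 1: x_pred=-4.4515  r=9.0515  x^+=3.0612  v^+=7.7683  a^+=12.7202
step 2: x_pred=8.2554  r=-3.7754  x^+=5.1218  v^+=10.3267  a^+=7.4438
step 3: x_pred=10.9361  r=-10.0761  x^+=2.5729  v^+=4.4323  a^+=-6.6383
step 4: x_pred=3.9357  r=-2.7257  x^+=1.6734  v^+=-1.3151  a^+=-10.4477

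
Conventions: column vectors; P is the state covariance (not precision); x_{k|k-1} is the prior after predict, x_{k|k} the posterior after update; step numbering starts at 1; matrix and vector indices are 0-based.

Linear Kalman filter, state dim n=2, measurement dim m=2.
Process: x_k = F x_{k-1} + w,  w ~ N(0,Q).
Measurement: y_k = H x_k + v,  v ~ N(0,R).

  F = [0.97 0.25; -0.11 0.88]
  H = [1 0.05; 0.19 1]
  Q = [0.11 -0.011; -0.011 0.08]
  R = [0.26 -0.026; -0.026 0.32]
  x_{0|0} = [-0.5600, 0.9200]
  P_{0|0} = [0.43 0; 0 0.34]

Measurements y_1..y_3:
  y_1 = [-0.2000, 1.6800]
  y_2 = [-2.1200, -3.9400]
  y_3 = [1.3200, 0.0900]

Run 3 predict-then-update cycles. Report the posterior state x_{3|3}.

step 1: x^-=[-0.3132, 0.8712]  P^-=[0.5358 0.0179; 0.0179 0.3485]  S=[0.7985 0.1113; 0.1113 0.6947]  K=[0.6630 0.0661; -0.0270 0.5109]  nu=[0.0696, 0.8683]  x^+=[-0.2096, 1.3130]  P^+=[0.1721 -0.0288; -0.0288 0.1697]
step 2: x^-=[0.1249, 1.1785]  P^-=[0.2686 -0.0158; -0.0158 0.2190]  S=[0.5275 0.0200; 0.0200 0.5427]  K=[0.5058 0.0462; -0.0243 0.3990]  nu=[-2.3038, -5.1422]  x^+=[-1.2782, -0.8169]  P^+=[0.1315 -0.0233; -0.0233 0.1327]
step 3: x^-=[-1.4441, -0.5783]  P^-=[0.2307 -0.0151; -0.0151 0.1889]  S=[0.4897 0.0120; 0.0120 0.5115]  K=[0.4685 0.0451; -0.0205 0.3642]  nu=[2.7930, 0.9427]  x^+=[-0.0931, -0.2923]  P^+=[0.1217 -0.0209; -0.0209 0.1210]

x_post = [-0.0931, -0.2923]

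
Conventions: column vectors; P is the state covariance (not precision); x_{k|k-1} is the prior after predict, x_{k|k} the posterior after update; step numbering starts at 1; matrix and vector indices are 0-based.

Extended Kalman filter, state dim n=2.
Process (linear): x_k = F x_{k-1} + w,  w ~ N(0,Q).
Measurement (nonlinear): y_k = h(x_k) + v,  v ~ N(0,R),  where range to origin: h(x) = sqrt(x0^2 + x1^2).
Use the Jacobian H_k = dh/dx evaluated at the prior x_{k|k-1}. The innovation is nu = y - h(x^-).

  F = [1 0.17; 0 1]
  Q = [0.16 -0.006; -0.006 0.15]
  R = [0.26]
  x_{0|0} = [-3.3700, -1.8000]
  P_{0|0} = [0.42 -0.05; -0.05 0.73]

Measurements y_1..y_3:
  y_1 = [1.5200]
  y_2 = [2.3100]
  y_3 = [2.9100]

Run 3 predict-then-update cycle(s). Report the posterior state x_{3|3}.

x_post = [-2.5984, -0.7465]

step 1: x^-=[-3.6760, -1.8000]  P^-=[0.5841 0.0681; 0.0681 0.8800]  H_jac=[-0.8981 -0.4398]  S=[0.9551]  K=[-0.5806; -0.4692]  nu=[-2.5730]  x^+=[-2.1821, -0.5927]  P^+=[0.2621 -0.1921; -0.1921 0.6697]
step 2: x^-=[-2.2829, -0.5927]  P^-=[0.3762 -0.0842; -0.0842 0.8197]  H_jac=[-0.9679 -0.2513]  S=[0.6232]  K=[-0.5503; -0.1997]  nu=[-0.0486]  x^+=[-2.2562, -0.5830]  P^+=[0.1875 -0.1527; -0.1527 0.7949]
step 3: x^-=[-2.3553, -0.5830]  P^-=[0.3185 -0.0236; -0.0236 0.9449]  H_jac=[-0.9707 -0.2403]  S=[0.6037]  K=[-0.5028; -0.3381]  nu=[0.4837]  x^+=[-2.5984, -0.7465]  P^+=[0.1659 -0.1262; -0.1262 0.8758]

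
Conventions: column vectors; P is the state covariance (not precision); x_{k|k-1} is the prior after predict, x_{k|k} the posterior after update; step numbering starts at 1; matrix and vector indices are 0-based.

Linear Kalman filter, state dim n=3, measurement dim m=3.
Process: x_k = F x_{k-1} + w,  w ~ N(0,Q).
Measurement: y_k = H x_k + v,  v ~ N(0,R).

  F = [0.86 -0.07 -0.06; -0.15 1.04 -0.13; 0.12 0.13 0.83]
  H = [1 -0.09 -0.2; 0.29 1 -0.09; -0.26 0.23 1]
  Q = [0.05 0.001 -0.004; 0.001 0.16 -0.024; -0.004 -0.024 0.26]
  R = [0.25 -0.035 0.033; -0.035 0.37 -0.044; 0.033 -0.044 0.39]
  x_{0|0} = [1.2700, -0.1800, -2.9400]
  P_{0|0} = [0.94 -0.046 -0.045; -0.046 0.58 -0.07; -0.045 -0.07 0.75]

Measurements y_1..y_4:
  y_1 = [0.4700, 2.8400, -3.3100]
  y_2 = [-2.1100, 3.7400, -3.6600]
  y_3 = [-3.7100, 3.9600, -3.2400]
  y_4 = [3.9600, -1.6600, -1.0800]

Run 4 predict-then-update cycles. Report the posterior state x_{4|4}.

x_post = [0.1103, 1.1344, -2.1411]

step 1: x^-=[1.2812, 0.0045, -2.3112]  P^-=[0.7604 -0.1899 0.0184; -0.1899 0.8527 -0.1012; 0.0184 -0.1012 0.7745]  S=[1.0714 -0.0455 -0.3522; -0.0455 1.2000 -0.0315; -0.3522 -0.0315 1.2276]  K=[0.7345 0.0528 0.0305; -0.1737 0.6679 0.0849; 0.0828 -0.1183 0.6288]  nu=[-1.2730, 2.2559, -0.6667]  x^+=[0.4450, 1.6758, -3.1027]  P^+=[0.1973 -0.0559 0.0980; -0.0559 0.2588 -0.0761; 0.0980 -0.0761 0.2961]
step 2: x^-=[0.4516, 2.0794, -2.3040]  P^-=[0.1943 -0.0976 0.0677; -0.0976 0.4912 -0.1085; 0.0677 -0.1085 0.4726]  S=[0.4537 -0.0986 -0.0609; -0.0986 0.8408 -0.0544; -0.0609 -0.0544 0.8282]  K=[0.4197 -0.0055 0.0242; -0.1368 0.5502 0.0621; 0.0045 -0.1227 0.5115]  nu=[-2.8352, 1.3223, -1.7169]  x^+=[-0.7873, 3.0882, -3.3570]  P^+=[0.1146 -0.0453 0.0637; -0.0453 0.2129 -0.0652; 0.0637 -0.0652 0.2366]
step 3: x^-=[-0.6918, 3.7662, -2.4793]  P^-=[0.1350 -0.0715 0.0388; -0.0715 0.4311 -0.0917; 0.0388 -0.0917 0.4254]  S=[0.3995 -0.0848 -0.0610; -0.0848 0.7889 -0.0572; -0.0610 -0.0572 0.7936]  K=[0.3340 -0.0089 0.0089; -0.1096 0.5233 0.0621; -0.0469 -0.1205 0.4845]  nu=[-3.1751, 0.1713, -1.8067]  x^+=[-1.7699, 4.0918, -3.2265]  P^+=[0.0901 -0.0373 0.0469; -0.0373 0.2003 -0.0582; 0.0469 -0.0582 0.2183]
step 4: x^-=[-1.6150, 4.9404, -2.3584]  P^-=[0.1176 -0.0590 0.0257; -0.0590 0.4116 -0.0819; 0.0257 -0.0819 0.4107]  S=[0.3847 -0.0761 -0.0650; -0.0761 0.7740 -0.0559; -0.0650 -0.0559 0.7864]  K=[0.3053 -0.0050 0.0015; -0.0944 0.5146 0.0645; -0.0702 -0.1164 0.4757]  nu=[5.5479, -6.3443, -0.2778]  x^+=[0.1103, 1.1344, -2.1411]  P^+=[0.0815 -0.0327 0.0396; -0.0327 0.1955 -0.0540; 0.0396 -0.0540 0.2111]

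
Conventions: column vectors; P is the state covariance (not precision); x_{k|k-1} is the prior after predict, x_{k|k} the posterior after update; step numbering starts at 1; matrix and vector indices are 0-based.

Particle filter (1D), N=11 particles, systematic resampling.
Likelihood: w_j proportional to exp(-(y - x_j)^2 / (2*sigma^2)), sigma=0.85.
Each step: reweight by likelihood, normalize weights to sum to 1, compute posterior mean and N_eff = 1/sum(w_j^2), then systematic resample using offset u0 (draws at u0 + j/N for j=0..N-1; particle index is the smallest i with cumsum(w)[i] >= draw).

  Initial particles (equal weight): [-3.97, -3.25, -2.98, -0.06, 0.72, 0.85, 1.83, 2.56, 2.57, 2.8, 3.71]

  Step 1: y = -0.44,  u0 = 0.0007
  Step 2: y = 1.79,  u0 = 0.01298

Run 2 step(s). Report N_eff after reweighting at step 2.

N_eff = 6.1966

step 1: w=[0.0001, 0.0025, 0.0069, 0.5439, 0.2368, 0.1900, 0.0170, 0.0012, 0.0011, 0.0004, 0.0000]  mean=0.3083  Neff=2.5752  idx=[1, 3, 3, 3, 3, 3, 3, 4, 4, 5, 5]
step 2: w=[0.0000, 0.0367, 0.0367, 0.0367, 0.0367, 0.0367, 0.0367, 0.1774, 0.1774, 0.2126, 0.2126]  mean=0.6036  Neff=6.1966  idx=[1, 3, 6, 7, 7, 8, 8, 9, 9, 10, 10]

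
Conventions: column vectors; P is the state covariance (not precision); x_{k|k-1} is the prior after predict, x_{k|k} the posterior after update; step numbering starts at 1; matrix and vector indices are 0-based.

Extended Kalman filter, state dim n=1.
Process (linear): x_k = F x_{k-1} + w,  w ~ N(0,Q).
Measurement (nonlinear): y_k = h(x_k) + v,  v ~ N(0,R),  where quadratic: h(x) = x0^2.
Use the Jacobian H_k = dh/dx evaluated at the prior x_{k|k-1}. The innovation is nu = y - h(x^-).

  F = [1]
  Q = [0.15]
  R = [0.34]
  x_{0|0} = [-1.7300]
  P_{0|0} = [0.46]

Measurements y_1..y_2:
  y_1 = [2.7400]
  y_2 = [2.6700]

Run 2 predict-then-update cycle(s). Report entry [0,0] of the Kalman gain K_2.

step 1: x^-=[-1.7300]  P^-=[0.6100]  H_jac=[-3.4600]  S=[7.6427]  K=[-0.2762]  nu=[-0.2529]  x^+=[-1.6602]  P^+=[0.0271]
step 2: x^-=[-1.6602]  P^-=[0.1771]  H_jac=[-3.3203]  S=[2.2929]  K=[-0.2565]  nu=[-0.0861]  x^+=[-1.6381]  P^+=[0.0263]

K[0,0] = -0.2565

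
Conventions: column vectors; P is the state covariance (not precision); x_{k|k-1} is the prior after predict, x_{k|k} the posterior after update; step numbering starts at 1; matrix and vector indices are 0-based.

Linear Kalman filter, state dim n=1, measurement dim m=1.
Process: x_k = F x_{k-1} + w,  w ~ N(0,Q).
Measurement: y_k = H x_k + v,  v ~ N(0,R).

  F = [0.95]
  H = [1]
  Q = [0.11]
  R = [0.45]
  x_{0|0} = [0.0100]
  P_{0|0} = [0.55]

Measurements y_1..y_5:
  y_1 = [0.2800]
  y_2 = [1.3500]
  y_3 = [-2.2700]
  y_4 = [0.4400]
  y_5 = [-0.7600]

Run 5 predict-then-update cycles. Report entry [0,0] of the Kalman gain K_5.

K[0,0] = 0.3675

step 1: x^-=[0.0095]  P^-=[0.6064]  S=[1.0564]  K=[0.5740]  nu=[0.2705]  x^+=[0.1648]  P^+=[0.2583]
step 2: x^-=[0.1565]  P^-=[0.3431]  S=[0.7931]  K=[0.4326]  nu=[1.1935]  x^+=[0.6729]  P^+=[0.1947]
step 3: x^-=[0.6392]  P^-=[0.2857]  S=[0.7357]  K=[0.3883]  nu=[-2.9092]  x^+=[-0.4905]  P^+=[0.1748]
step 4: x^-=[-0.4660]  P^-=[0.2677]  S=[0.7177]  K=[0.3730]  nu=[0.9060]  x^+=[-0.1281]  P^+=[0.1679]
step 5: x^-=[-0.1217]  P^-=[0.2615]  S=[0.7115]  K=[0.3675]  nu=[-0.6383]  x^+=[-0.3563]  P^+=[0.1654]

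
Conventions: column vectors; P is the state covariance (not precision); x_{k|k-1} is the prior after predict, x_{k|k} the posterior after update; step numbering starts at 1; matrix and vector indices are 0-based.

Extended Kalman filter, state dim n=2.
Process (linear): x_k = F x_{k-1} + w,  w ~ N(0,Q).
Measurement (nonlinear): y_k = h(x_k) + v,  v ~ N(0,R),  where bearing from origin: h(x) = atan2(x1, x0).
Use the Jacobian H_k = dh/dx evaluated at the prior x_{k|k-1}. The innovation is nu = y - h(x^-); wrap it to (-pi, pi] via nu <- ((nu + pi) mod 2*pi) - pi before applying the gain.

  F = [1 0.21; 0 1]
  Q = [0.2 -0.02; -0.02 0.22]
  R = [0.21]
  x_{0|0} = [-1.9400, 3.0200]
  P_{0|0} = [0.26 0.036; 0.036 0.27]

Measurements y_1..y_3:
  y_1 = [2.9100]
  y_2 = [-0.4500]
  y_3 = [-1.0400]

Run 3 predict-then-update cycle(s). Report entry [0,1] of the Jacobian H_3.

step 1: x^-=[-1.3058, 3.0200]  P^-=[0.4870 0.0727; 0.0727 0.4900]  H_jac=[-0.2790 -0.1206]  S=[0.2599]  K=[-0.5565; -0.3054]  nu=[0.9311]  x^+=[-1.8239, 2.7356]  P^+=[0.4065 0.0285; 0.0285 0.4658]
step 2: x^-=[-1.2494, 2.7356]  P^-=[0.6391 0.1063; 0.1063 0.6858]  H_jac=[-0.3025 -0.1381]  S=[0.2904]  K=[-0.7161; -0.4369]  nu=[-2.4492]  x^+=[0.5045, 3.8057]  P^+=[0.4901 0.0155; 0.0155 0.6303]
step 3: x^-=[1.3037, 3.8057]  P^-=[0.7244 0.1278; 0.1278 0.8503]  H_jac=[-0.2352 0.0806]  S=[0.2507]  K=[-0.6384; 0.1533]  nu=[-2.2808]  x^+=[2.7596, 3.4561]  P^+=[0.6222 0.1524; 0.1524 0.8444]

H_jac[0,1] = 0.0806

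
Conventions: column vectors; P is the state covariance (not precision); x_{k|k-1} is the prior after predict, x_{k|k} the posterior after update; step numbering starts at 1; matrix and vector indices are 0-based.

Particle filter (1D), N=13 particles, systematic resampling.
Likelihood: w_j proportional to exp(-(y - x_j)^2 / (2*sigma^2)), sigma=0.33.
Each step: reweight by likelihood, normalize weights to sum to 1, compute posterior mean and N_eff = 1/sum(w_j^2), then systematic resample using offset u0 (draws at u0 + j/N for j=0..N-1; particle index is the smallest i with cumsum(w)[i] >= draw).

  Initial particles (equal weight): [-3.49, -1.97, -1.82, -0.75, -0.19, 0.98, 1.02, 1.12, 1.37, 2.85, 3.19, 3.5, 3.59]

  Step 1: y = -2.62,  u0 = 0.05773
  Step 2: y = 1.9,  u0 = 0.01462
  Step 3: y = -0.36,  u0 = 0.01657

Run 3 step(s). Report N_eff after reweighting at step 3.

N_eff = 13.0000

step 1: w=[0.1360, 0.6314, 0.2326, 0.0000, 0.0000, 0.0000, 0.0000, 0.0000, 0.0000, 0.0000, 0.0000, 0.0000, 0.0000]  mean=-2.1418  Neff=2.1219  idx=[0, 0, 1, 1, 1, 1, 1, 1, 1, 1, 2, 2, 2]
step 2: w=[0.0000, 0.0000, 0.0018, 0.0018, 0.0018, 0.0018, 0.0018, 0.0018, 0.0018, 0.0018, 0.3286, 0.3286, 0.3286]  mean=-1.8221  Neff=3.0863  idx=[10, 10, 10, 10, 10, 11, 11, 11, 11, 12, 12, 12, 12]
step 3: w=[0.0769, 0.0769, 0.0769, 0.0769, 0.0769, 0.0769, 0.0769, 0.0769, 0.0769, 0.0769, 0.0769, 0.0769, 0.0769]  mean=-1.8200  Neff=13.0000  idx=[0, 1, 2, 3, 4, 5, 6, 7, 8, 9, 10, 11, 12]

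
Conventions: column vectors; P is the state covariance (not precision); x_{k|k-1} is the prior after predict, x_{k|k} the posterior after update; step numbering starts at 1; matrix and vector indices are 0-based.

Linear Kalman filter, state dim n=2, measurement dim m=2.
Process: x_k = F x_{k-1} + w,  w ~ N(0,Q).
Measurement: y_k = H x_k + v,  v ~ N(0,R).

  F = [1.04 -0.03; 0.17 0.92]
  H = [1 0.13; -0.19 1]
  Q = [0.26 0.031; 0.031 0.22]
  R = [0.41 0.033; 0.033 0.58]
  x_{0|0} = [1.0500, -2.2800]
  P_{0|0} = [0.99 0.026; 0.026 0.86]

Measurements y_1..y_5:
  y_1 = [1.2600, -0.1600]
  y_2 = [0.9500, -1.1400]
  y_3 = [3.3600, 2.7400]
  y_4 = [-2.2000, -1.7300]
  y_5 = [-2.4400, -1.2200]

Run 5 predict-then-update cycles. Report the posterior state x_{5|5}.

x_post = [-1.3225, -0.9156]

step 1: x^-=[1.1604, -1.9191]  P^-=[1.3299 0.2070; 0.2070 0.9846]  S=[1.8104 0.1102; 0.1102 1.5340]  K=[0.7546 -0.0840; 0.1482 0.6056]  nu=[0.3491, 1.9796]  x^+=[1.2576, -0.6685]  P^+=[0.3022 0.0336; 0.0336 0.3625]
step 2: x^-=[1.3279, -0.4013]  P^-=[0.5851 0.1064; 0.1064 0.5461]  S=[1.0320 0.0966; 0.0966 1.1068]  K=[0.5856 -0.0554; 0.1285 0.4639]  nu=[-0.3257, -0.4864]  x^+=[1.1641, -0.6688]  P^+=[0.2341 0.0317; 0.0317 0.2793]
step 3: x^-=[1.2307, -0.4174]  P^-=[0.5115 0.0948; 0.0948 0.4731]  S=[0.9542 0.0898; 0.0898 1.0355]  K=[0.5537 -0.0503; 0.1235 0.4288]  nu=[2.1835, 3.3912]  x^+=[2.2693, 1.3063]  P^+=[0.2213 0.0312; 0.0312 0.2587]
step 4: x^-=[2.3209, 1.5875]  P^-=[0.4977 0.0926; 0.0926 0.4551]  S=[0.9394 0.0880; 0.0880 1.0178]  K=[0.5472 -0.0492; 0.1223 0.4192]  nu=[-4.7272, -2.8766]  x^+=[-0.1243, -0.1967]  P^+=[0.2187 0.0311; 0.0311 0.2531]
step 5: x^-=[-0.1234, -0.2021]  P^-=[0.4948 0.0923; 0.0923 0.4503]  S=[0.9364 0.0875; 0.0875 1.0131]  K=[0.5458 -0.0489; 0.1221 0.4166]  nu=[-2.2903, -1.0413]  x^+=[-1.3225, -0.9156]  P^+=[0.2181 0.0311; 0.0311 0.2516]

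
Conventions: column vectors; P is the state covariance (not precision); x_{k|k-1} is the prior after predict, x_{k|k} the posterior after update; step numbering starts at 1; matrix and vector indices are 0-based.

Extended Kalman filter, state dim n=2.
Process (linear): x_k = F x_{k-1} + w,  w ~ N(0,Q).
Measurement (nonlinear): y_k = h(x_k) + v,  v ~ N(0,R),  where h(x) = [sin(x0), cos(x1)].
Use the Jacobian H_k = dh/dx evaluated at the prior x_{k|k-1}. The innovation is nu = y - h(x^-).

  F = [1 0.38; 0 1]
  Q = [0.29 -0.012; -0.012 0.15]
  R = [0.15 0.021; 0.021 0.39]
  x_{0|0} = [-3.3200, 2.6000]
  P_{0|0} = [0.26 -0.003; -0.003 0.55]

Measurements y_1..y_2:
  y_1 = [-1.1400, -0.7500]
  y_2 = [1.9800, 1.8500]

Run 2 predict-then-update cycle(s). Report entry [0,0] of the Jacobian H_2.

H_jac[0,0] = 0.5871

step 1: x^-=[-2.3320, 2.6000]  P^-=[0.6271 0.1940; 0.1940 0.7000]  H_jac=[-0.6898 0.0000; 0.0000 -0.5155]  S=[0.4484 0.0900; 0.0900 0.5760]  K=[-0.9600 -0.0236; -0.1783 -0.5986]  nu=[-0.4160, 0.1069]  x^+=[-1.9352, 2.6102]  P^+=[0.2095 0.0570; 0.0570 0.4601]
step 2: x^-=[-0.9433, 2.6102]  P^-=[0.6092 0.2198; 0.2198 0.6101]  H_jac=[0.5871 0.0000; 0.0000 -0.5067]  S=[0.3600 -0.0444; -0.0444 0.5467]  K=[0.9782 -0.1243; 0.2917 -0.5419]  nu=[2.7895, 2.7121]  x^+=[1.4483, 1.9543]  P^+=[0.2455 0.0551; 0.0551 0.4049]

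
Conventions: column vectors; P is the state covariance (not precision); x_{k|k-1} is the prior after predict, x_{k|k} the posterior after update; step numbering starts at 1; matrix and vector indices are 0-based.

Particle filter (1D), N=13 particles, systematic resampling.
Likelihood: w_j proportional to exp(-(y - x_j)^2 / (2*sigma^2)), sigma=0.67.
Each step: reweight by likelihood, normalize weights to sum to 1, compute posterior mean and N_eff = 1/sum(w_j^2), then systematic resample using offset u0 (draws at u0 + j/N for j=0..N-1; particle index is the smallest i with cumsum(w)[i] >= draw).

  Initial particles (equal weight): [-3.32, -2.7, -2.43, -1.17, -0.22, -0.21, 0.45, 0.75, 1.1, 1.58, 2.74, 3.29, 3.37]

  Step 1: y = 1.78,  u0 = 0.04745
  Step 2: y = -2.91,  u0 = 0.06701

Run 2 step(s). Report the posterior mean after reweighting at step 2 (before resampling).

step 1: w=[0.0000, 0.0000, 0.0000, 0.0000, 0.0046, 0.0048, 0.0553, 0.1217, 0.2370, 0.3794, 0.1421, 0.0313, 0.0237]  mean=1.5466  Neff=4.1708  idx=[6, 7, 8, 8, 8, 9, 9, 9, 9, 9, 10, 10, 11]
step 2: w=[0.9005, 0.0862, 0.0043, 0.0043, 0.0043, 0.0000, 0.0000, 0.0000, 0.0000, 0.0000, 0.0000, 0.0000, 0.0000]  mean=0.4846  Neff=1.2219  idx=[0, 0, 0, 0, 0, 0, 0, 0, 0, 0, 0, 1, 2]

post_mean = 0.4846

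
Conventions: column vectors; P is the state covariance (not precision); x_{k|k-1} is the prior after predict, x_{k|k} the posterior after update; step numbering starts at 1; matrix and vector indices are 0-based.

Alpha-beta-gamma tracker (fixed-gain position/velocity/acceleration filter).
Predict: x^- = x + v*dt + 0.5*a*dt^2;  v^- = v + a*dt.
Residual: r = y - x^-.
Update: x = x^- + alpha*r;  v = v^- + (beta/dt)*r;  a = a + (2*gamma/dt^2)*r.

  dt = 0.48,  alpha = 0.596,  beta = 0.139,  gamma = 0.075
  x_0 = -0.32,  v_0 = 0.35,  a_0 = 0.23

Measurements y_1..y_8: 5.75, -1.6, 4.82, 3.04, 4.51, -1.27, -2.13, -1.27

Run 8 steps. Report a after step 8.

a_post = -6.4364

step 1: x_pred=-0.1255  r=5.8755  x^+=3.3763  v^+=2.1618  a^+=4.0552
step 2: x_pred=4.8811  r=-6.4811  x^+=1.0184  v^+=2.2315  a^+=-0.1643
step 3: x_pred=2.0706  r=2.7494  x^+=3.7092  v^+=2.9488  a^+=1.6257
step 4: x_pred=5.3120  r=-2.2720  x^+=3.9579  v^+=3.0712  a^+=0.1466
step 5: x_pred=5.4490  r=-0.9390  x^+=4.8893  v^+=2.8697  a^+=-0.4647
step 6: x_pred=6.2132  r=-7.4832  x^+=1.7532  v^+=0.4796  a^+=-5.3367
step 7: x_pred=1.3687  r=-3.4987  x^+=-0.7165  v^+=-3.0952  a^+=-7.6144
step 8: x_pred=-3.0794  r=1.8094  x^+=-2.0010  v^+=-6.2261  a^+=-6.4364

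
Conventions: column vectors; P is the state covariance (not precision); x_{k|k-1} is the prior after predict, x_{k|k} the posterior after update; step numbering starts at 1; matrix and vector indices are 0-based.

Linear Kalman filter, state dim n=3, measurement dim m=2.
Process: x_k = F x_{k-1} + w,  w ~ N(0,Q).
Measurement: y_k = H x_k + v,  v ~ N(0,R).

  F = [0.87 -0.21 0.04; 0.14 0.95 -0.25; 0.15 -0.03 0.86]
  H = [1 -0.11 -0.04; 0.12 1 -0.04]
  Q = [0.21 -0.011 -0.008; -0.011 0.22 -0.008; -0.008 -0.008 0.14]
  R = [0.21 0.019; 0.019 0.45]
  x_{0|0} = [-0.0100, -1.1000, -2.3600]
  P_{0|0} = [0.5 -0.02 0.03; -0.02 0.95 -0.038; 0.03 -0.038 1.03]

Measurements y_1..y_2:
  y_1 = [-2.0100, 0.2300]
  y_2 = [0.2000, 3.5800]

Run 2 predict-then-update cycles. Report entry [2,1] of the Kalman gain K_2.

step 1: x^-=[0.1279, -0.4564, -1.9981]  P^-=[0.6420 -0.1757 0.1294; -0.1757 1.1622 -0.2776; 0.1294 -0.2776 0.9238]  S=[0.8934 -0.1996; -0.1996 1.6017]  K=[0.7406 0.0275; -0.1714 0.6980; 0.0986 -0.1744]  nu=[-2.2680, 0.5911]  x^+=[-1.5355, 0.3449, -2.3249]  P^+=[0.1589 0.0092 0.0465; 0.0092 0.3078 -0.0478; 0.0465 -0.0478 0.8595]
step 2: x^-=[-1.5013, 0.6939, -2.2401]  P^-=[0.3459 -0.0685 0.0875; -0.0685 0.5766 -0.2325; 0.0875 -0.2325 0.7939]  S=[0.5702 -0.0649; -0.0649 1.0341]  K=[0.6148 0.0091; -0.1526 0.5490; 0.1155 -0.2382]  nu=[1.6881, 2.9767]  x^+=[-0.4365, 2.0705, -2.7540]  P^+=[0.1310 0.0016 0.0398; 0.0016 0.2407 -0.0808; 0.0398 -0.0808 0.7241]

K[2,1] = -0.2382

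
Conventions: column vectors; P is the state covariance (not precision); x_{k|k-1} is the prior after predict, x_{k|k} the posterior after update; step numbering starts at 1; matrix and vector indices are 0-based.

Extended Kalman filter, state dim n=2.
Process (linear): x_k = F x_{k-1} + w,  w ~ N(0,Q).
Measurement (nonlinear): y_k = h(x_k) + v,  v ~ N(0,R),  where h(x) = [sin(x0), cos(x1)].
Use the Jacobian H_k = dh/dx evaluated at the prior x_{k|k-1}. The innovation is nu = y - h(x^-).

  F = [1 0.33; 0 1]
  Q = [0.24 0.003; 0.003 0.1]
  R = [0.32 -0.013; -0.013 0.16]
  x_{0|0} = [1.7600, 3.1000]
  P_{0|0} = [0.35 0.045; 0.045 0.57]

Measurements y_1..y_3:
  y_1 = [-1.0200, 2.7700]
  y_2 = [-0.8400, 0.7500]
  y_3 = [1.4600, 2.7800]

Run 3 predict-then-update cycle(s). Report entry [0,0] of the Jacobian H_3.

step 1: x^-=[2.7830, 3.1000]  P^-=[0.6818 0.2361; 0.2361 0.6700]  H_jac=[-0.9364 0.0000; 0.0000 -0.0416]  S=[0.9178 -0.0038; -0.0038 0.1612]  K=[-0.6959 -0.0774; -0.2416 -0.1786]  nu=[-1.3710, 3.7691]  x^+=[3.4455, 2.7582]  P^+=[0.2367 0.0801; 0.0801 0.6116]
step 2: x^-=[4.3557, 2.7582]  P^-=[0.5962 0.2849; 0.2849 0.7116]  H_jac=[-0.3492 0.0000; 0.0000 -0.3741]  S=[0.3927 0.0242; 0.0242 0.2596]  K=[-0.5077 -0.3632; -0.1912 -1.0077]  nu=[0.0971, 1.6774]  x^+=[3.6971, 1.0494]  P^+=[0.4518 0.1377; 0.1377 0.4243]
step 3: x^-=[4.0434, 1.0494]  P^-=[0.8289 0.2807; 0.2807 0.5243]  H_jac=[-0.6202 0.0000; 0.0000 -0.8671]  S=[0.6388 0.1380; 0.1380 0.5542]  K=[-0.7502 -0.2525; -0.1008 -0.7952]  nu=[2.2445, 2.2819]  x^+=[1.7835, -0.9915]  P^+=[0.3818 0.0353; 0.0353 0.1452]

H_jac[0,0] = -0.6202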